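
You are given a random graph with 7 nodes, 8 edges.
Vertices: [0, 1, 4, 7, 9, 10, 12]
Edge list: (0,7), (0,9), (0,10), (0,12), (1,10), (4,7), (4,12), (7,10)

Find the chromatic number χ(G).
χ(G) = 3

Clique number ω(G) = 3 (lower bound: χ ≥ ω).
The clique on [0, 7, 10] has size 3, forcing χ ≥ 3, and the coloring below uses 3 colors, so χ(G) = 3.
A valid 3-coloring: color 1: [0, 1, 4]; color 2: [7, 9, 12]; color 3: [10].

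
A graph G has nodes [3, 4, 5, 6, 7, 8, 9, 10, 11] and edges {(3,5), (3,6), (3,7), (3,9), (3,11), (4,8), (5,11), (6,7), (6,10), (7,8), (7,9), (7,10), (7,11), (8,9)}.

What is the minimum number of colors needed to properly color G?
Clique number ω(G) = 3 (lower bound: χ ≥ ω).
The clique on [3, 5, 11] has size 3, forcing χ ≥ 3, and the coloring below uses 3 colors, so χ(G) = 3.
A valid 3-coloring: color 1: [4, 5, 7]; color 2: [3, 8, 10]; color 3: [6, 9, 11].

χ(G) = 3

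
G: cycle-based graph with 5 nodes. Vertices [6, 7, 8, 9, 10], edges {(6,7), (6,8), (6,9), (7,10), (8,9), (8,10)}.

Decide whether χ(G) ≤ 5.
Yes, G is 5-colorable

A valid 5-coloring: color 1: [6, 10]; color 2: [7, 8]; color 3: [9].
(χ(G) = 3 ≤ 5.)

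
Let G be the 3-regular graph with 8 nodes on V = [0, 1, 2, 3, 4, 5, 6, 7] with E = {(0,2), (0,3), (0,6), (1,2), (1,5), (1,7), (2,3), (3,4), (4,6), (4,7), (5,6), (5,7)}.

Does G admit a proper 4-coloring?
Yes, G is 4-colorable

A valid 4-coloring: color 1: [2, 4, 5]; color 2: [1, 3, 6]; color 3: [0, 7].
(χ(G) = 3 ≤ 4.)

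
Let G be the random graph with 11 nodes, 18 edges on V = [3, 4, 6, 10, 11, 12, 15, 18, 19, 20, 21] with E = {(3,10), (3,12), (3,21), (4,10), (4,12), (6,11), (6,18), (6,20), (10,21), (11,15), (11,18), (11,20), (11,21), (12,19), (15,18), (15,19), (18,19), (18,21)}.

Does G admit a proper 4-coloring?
Yes, G is 4-colorable

A valid 4-coloring: color 1: [3, 4, 11, 19]; color 2: [10, 12, 18, 20]; color 3: [6, 15, 21].
(χ(G) = 3 ≤ 4.)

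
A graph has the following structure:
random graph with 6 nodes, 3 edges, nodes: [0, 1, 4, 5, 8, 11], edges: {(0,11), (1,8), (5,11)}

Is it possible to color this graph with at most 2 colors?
Yes, G is 2-colorable

A valid 2-coloring: color 1: [1, 4, 11]; color 2: [0, 5, 8].
(χ(G) = 2 ≤ 2.)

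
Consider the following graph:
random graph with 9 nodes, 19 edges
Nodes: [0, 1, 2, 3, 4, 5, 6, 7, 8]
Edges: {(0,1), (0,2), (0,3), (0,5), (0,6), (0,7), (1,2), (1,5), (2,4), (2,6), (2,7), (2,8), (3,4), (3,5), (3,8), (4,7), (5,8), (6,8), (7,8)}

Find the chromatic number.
Clique number ω(G) = 3 (lower bound: χ ≥ ω).
The clique on [0, 1, 2] has size 3, forcing χ ≥ 3, and the coloring below uses 3 colors, so χ(G) = 3.
A valid 3-coloring: color 1: [0, 4, 8]; color 2: [2, 5]; color 3: [1, 3, 6, 7].

χ(G) = 3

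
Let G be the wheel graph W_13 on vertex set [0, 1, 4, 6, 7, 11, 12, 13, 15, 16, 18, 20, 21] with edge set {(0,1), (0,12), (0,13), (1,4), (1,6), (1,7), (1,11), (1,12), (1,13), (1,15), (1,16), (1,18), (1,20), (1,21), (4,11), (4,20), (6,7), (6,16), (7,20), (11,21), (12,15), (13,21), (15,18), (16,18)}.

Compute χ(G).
Clique number ω(G) = 3 (lower bound: χ ≥ ω).
The clique on [0, 1, 12] has size 3, forcing χ ≥ 3, and the coloring below uses 3 colors, so χ(G) = 3.
A valid 3-coloring: color 1: [1]; color 2: [0, 4, 7, 15, 16, 21]; color 3: [6, 11, 12, 13, 18, 20].

χ(G) = 3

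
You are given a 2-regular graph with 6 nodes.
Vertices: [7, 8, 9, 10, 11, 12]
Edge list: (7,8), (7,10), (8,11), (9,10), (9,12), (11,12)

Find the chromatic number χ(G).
Clique number ω(G) = 2 (lower bound: χ ≥ ω).
The graph is bipartite (no odd cycle), so 2 colors suffice: χ(G) = 2.
A valid 2-coloring: color 1: [8, 10, 12]; color 2: [7, 9, 11].

χ(G) = 2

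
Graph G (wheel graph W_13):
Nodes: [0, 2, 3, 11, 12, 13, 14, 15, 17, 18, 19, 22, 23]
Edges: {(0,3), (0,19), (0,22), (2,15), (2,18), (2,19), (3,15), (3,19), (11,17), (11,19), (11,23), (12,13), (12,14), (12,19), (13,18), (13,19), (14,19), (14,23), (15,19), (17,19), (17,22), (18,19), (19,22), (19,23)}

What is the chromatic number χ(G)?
χ(G) = 3

Clique number ω(G) = 3 (lower bound: χ ≥ ω).
The clique on [0, 3, 19] has size 3, forcing χ ≥ 3, and the coloring below uses 3 colors, so χ(G) = 3.
A valid 3-coloring: color 1: [19]; color 2: [0, 12, 15, 17, 18, 23]; color 3: [2, 3, 11, 13, 14, 22].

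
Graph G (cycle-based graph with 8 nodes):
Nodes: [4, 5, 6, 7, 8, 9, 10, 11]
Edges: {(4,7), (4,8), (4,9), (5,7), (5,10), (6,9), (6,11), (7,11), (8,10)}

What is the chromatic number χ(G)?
χ(G) = 3

Clique number ω(G) = 2 (lower bound: χ ≥ ω).
Odd cycle [5, 10, 8, 4, 7] needs 3 colors (χ ≥ 3).
The coloring below uses 3 colors, so χ(G) = 3.
A valid 3-coloring: color 1: [7, 9, 10]; color 2: [4, 5, 6]; color 3: [8, 11].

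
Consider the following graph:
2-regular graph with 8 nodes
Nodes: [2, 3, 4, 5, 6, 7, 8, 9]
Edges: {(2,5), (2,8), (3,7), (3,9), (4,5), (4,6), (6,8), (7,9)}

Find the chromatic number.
Clique number ω(G) = 3 (lower bound: χ ≥ ω).
The clique on [3, 7, 9] has size 3, forcing χ ≥ 3, and the coloring below uses 3 colors, so χ(G) = 3.
A valid 3-coloring: color 1: [2, 3, 6]; color 2: [4, 8, 9]; color 3: [5, 7].

χ(G) = 3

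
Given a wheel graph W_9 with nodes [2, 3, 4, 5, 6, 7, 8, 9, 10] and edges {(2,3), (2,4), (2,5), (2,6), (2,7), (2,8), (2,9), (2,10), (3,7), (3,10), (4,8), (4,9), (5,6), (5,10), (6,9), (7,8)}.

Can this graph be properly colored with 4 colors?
A valid 4-coloring: color 1: [2]; color 2: [3, 5, 8, 9]; color 3: [4, 6, 7, 10].
(χ(G) = 3 ≤ 4.)

Yes, G is 4-colorable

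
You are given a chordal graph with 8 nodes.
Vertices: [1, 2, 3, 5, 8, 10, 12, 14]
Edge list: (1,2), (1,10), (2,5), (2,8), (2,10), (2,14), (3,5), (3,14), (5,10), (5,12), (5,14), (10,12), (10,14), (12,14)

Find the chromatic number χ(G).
Clique number ω(G) = 4 (lower bound: χ ≥ ω).
The clique on [2, 5, 10, 14] has size 4, forcing χ ≥ 4, and the coloring below uses 4 colors, so χ(G) = 4.
A valid 4-coloring: color 1: [2, 3, 12]; color 2: [8, 10]; color 3: [1, 14]; color 4: [5].

χ(G) = 4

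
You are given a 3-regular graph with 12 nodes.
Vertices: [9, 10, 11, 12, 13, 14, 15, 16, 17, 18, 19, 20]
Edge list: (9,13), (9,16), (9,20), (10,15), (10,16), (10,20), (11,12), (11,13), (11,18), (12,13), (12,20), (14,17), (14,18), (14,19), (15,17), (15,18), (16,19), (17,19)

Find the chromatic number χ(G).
Clique number ω(G) = 3 (lower bound: χ ≥ ω).
The clique on [11, 12, 13] has size 3, forcing χ ≥ 3, and the coloring below uses 3 colors, so χ(G) = 3.
A valid 3-coloring: color 1: [11, 14, 15, 16, 20]; color 2: [9, 10, 12, 17, 18]; color 3: [13, 19].

χ(G) = 3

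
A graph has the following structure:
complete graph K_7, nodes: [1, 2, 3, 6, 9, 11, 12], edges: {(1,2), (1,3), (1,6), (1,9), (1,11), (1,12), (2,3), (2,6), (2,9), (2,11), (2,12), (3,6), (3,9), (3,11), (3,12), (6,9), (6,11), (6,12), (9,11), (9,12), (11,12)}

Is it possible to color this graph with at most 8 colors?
A valid 8-coloring: color 1: [11]; color 2: [3]; color 3: [12]; color 4: [9]; color 5: [6]; color 6: [1]; color 7: [2].
(χ(G) = 7 ≤ 8.)

Yes, G is 8-colorable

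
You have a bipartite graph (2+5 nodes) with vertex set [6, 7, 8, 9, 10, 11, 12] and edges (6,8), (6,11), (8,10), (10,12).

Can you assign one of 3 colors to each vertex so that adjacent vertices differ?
A valid 3-coloring: color 1: [6, 7, 9, 10]; color 2: [8, 11, 12].
(χ(G) = 2 ≤ 3.)

Yes, G is 3-colorable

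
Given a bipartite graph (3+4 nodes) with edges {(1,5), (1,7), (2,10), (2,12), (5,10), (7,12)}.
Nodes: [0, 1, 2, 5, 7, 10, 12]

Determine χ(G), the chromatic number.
χ(G) = 2

Clique number ω(G) = 2 (lower bound: χ ≥ ω).
The graph is bipartite (no odd cycle), so 2 colors suffice: χ(G) = 2.
A valid 2-coloring: color 1: [0, 1, 10, 12]; color 2: [2, 5, 7].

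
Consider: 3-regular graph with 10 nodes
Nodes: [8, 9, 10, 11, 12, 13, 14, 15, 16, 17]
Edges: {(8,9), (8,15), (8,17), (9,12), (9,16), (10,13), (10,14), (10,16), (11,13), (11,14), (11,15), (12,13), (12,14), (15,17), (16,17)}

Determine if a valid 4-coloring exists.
Yes, G is 4-colorable

A valid 4-coloring: color 1: [8, 13, 14, 16]; color 2: [10, 11, 12, 17]; color 3: [9, 15].
(χ(G) = 3 ≤ 4.)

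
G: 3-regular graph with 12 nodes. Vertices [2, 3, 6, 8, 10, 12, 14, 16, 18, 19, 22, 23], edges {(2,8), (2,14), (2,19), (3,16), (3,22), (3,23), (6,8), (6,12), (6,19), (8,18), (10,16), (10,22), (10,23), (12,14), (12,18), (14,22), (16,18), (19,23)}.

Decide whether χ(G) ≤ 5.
Yes, G is 5-colorable

A valid 5-coloring: color 1: [3, 10, 14, 18, 19]; color 2: [8, 12, 16, 22, 23]; color 3: [2, 6].
(χ(G) = 3 ≤ 5.)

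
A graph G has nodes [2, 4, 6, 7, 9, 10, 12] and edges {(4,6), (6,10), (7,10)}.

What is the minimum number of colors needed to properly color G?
Clique number ω(G) = 2 (lower bound: χ ≥ ω).
The graph is bipartite (no odd cycle), so 2 colors suffice: χ(G) = 2.
A valid 2-coloring: color 1: [2, 4, 9, 10, 12]; color 2: [6, 7].

χ(G) = 2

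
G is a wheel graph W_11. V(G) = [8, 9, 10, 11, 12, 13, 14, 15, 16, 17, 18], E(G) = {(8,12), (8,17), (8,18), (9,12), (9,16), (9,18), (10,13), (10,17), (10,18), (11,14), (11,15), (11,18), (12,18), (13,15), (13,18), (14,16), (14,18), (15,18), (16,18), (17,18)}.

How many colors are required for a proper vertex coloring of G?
χ(G) = 3

Clique number ω(G) = 3 (lower bound: χ ≥ ω).
The clique on [8, 17, 18] has size 3, forcing χ ≥ 3, and the coloring below uses 3 colors, so χ(G) = 3.
A valid 3-coloring: color 1: [18]; color 2: [11, 12, 13, 16, 17]; color 3: [8, 9, 10, 14, 15].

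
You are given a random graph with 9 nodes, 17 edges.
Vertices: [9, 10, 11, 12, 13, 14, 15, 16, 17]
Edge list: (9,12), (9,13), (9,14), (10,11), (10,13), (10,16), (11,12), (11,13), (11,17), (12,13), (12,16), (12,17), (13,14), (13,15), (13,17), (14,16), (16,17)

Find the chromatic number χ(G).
χ(G) = 4

Clique number ω(G) = 4 (lower bound: χ ≥ ω).
The clique on [11, 12, 13, 17] has size 4, forcing χ ≥ 4, and the coloring below uses 4 colors, so χ(G) = 4.
A valid 4-coloring: color 1: [13, 16]; color 2: [10, 12, 14, 15]; color 3: [9, 17]; color 4: [11].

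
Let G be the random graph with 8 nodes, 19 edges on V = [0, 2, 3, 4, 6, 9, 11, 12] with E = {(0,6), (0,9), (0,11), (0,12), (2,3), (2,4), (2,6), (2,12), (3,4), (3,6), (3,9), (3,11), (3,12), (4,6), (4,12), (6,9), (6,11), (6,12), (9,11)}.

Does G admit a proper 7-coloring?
Yes, G is 7-colorable

A valid 7-coloring: color 1: [6]; color 2: [0, 3]; color 3: [11, 12]; color 4: [2, 9]; color 5: [4].
(χ(G) = 5 ≤ 7.)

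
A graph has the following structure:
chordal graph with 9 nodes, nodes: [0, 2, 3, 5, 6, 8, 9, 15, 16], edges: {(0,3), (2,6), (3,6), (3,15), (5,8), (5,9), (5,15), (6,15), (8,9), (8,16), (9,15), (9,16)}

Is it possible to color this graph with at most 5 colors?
Yes, G is 5-colorable

A valid 5-coloring: color 1: [2, 3, 9]; color 2: [0, 8, 15]; color 3: [5, 6, 16].
(χ(G) = 3 ≤ 5.)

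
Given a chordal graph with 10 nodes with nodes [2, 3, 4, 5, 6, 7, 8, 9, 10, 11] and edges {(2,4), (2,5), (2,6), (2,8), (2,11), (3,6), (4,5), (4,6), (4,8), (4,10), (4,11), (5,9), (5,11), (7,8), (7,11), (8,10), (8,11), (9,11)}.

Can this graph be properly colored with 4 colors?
Yes, G is 4-colorable

A valid 4-coloring: color 1: [3, 4, 7, 9]; color 2: [6, 10, 11]; color 3: [5, 8]; color 4: [2].
(χ(G) = 4 ≤ 4.)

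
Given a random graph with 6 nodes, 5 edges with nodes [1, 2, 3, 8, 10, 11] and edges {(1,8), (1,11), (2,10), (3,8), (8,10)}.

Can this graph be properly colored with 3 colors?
A valid 3-coloring: color 1: [2, 8, 11]; color 2: [1, 3, 10].
(χ(G) = 2 ≤ 3.)

Yes, G is 3-colorable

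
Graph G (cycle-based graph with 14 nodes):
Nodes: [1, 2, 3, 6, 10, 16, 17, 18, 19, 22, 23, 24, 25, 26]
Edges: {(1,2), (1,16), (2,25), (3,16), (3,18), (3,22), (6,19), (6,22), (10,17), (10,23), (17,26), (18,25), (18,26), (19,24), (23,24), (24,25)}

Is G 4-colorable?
A valid 4-coloring: color 1: [2, 10, 16, 18, 22, 24]; color 2: [1, 3, 6, 17, 23, 25]; color 3: [19, 26].
(χ(G) = 3 ≤ 4.)

Yes, G is 4-colorable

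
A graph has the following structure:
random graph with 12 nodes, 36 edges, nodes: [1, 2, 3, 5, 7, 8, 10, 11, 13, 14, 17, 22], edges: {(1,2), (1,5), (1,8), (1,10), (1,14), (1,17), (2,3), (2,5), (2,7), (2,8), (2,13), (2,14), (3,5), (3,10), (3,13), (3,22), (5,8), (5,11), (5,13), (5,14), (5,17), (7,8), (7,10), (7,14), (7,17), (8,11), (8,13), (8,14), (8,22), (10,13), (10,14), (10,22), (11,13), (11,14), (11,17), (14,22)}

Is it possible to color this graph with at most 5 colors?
Yes, G is 5-colorable

A valid 5-coloring: color 1: [3, 8, 17]; color 2: [5, 7, 22]; color 3: [13, 14]; color 4: [2, 10, 11]; color 5: [1].
(χ(G) = 5 ≤ 5.)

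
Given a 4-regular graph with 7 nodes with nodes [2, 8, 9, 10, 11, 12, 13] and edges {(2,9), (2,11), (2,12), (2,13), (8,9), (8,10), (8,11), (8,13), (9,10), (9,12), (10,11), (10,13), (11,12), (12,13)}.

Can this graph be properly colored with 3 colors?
A valid 3-coloring: color 1: [9, 11, 13]; color 2: [8, 12]; color 3: [2, 10].
(χ(G) = 3 ≤ 3.)

Yes, G is 3-colorable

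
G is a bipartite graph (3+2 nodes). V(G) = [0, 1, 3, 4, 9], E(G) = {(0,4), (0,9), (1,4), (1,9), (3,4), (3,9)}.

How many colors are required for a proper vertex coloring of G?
Clique number ω(G) = 2 (lower bound: χ ≥ ω).
The graph is bipartite (no odd cycle), so 2 colors suffice: χ(G) = 2.
A valid 2-coloring: color 1: [4, 9]; color 2: [0, 1, 3].

χ(G) = 2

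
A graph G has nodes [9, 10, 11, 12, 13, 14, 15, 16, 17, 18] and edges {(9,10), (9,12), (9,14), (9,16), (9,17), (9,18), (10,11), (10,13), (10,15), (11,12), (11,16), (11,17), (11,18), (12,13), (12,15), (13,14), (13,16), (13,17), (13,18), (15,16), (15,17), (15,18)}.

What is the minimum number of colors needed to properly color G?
Clique number ω(G) = 2 (lower bound: χ ≥ ω).
The graph is bipartite (no odd cycle), so 2 colors suffice: χ(G) = 2.
A valid 2-coloring: color 1: [9, 11, 13, 15]; color 2: [10, 12, 14, 16, 17, 18].

χ(G) = 2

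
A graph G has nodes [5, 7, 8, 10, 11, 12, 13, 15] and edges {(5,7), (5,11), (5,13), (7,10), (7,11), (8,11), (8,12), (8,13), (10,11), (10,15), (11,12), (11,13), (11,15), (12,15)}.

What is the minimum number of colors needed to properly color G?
χ(G) = 4

Clique number ω(G) = 3 (lower bound: χ ≥ ω).
Odd cycle [7, 10, 15, 12, 8, 13, 5] needs 3 colors (χ ≥ 3).
Vertex 11 is adjacent to every vertex of [5, 7, 8, 10, 12, 13, 15], which already need 3 colors among themselves, so 11 needs a new color (χ ≥ 4).
The coloring below uses 4 colors, so χ(G) = 4.
A valid 4-coloring: color 1: [11]; color 2: [7, 13, 15]; color 3: [5, 10, 12]; color 4: [8].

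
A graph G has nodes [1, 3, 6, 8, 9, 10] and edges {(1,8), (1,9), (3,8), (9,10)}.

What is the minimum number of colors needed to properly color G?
χ(G) = 2

Clique number ω(G) = 2 (lower bound: χ ≥ ω).
The graph is bipartite (no odd cycle), so 2 colors suffice: χ(G) = 2.
A valid 2-coloring: color 1: [1, 3, 6, 10]; color 2: [8, 9].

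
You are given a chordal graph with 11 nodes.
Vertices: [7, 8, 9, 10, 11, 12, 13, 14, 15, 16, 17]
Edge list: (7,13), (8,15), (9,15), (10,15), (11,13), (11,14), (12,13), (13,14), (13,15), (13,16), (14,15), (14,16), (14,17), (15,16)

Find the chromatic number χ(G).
χ(G) = 4

Clique number ω(G) = 4 (lower bound: χ ≥ ω).
The clique on [13, 14, 15, 16] has size 4, forcing χ ≥ 4, and the coloring below uses 4 colors, so χ(G) = 4.
A valid 4-coloring: color 1: [7, 11, 12, 15, 17]; color 2: [8, 9, 10, 13]; color 3: [14]; color 4: [16].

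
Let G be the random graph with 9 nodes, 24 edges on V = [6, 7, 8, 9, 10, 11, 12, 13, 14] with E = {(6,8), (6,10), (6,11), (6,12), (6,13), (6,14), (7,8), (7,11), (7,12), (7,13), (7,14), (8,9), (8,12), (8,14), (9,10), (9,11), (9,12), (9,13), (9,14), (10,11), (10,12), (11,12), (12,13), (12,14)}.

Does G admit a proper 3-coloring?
The clique on vertices [8, 9, 12, 14] has size 4 > 3, so it alone needs 4 colors.

No, G is not 3-colorable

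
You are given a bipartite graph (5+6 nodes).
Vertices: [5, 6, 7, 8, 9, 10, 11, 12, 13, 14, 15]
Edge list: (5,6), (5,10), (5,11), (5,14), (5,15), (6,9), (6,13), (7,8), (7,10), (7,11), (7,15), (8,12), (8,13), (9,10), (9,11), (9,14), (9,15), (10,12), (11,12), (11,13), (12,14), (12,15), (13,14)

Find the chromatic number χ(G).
Clique number ω(G) = 2 (lower bound: χ ≥ ω).
The graph is bipartite (no odd cycle), so 2 colors suffice: χ(G) = 2.
A valid 2-coloring: color 1: [5, 7, 9, 12, 13]; color 2: [6, 8, 10, 11, 14, 15].

χ(G) = 2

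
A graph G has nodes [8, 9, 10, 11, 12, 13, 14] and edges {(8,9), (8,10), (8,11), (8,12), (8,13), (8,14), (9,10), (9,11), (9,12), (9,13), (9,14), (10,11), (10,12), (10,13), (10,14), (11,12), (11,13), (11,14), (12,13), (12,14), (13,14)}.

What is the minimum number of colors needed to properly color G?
Clique number ω(G) = 7 (lower bound: χ ≥ ω).
The clique on [8, 9, 10, 11, 12, 13, 14] has size 7, forcing χ ≥ 7, and the coloring below uses 7 colors, so χ(G) = 7.
A valid 7-coloring: color 1: [11]; color 2: [12]; color 3: [10]; color 4: [14]; color 5: [13]; color 6: [9]; color 7: [8].

χ(G) = 7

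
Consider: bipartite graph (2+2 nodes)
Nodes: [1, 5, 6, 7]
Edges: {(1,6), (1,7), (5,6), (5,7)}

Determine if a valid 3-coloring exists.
A valid 3-coloring: color 1: [1, 5]; color 2: [6, 7].
(χ(G) = 2 ≤ 3.)

Yes, G is 3-colorable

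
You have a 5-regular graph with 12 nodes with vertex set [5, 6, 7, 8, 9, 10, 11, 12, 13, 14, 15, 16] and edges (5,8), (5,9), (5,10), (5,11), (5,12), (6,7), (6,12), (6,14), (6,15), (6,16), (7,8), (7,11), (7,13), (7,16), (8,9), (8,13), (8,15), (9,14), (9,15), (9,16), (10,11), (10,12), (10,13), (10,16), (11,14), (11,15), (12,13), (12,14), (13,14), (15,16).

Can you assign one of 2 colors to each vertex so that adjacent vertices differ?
The clique on vertices [5, 8, 9] has size 3 > 2, so it alone needs 3 colors.

No, G is not 2-colorable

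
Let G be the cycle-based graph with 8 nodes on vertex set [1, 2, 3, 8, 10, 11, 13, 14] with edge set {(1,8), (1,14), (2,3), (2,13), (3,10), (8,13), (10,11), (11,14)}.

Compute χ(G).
Clique number ω(G) = 2 (lower bound: χ ≥ ω).
The graph is bipartite (no odd cycle), so 2 colors suffice: χ(G) = 2.
A valid 2-coloring: color 1: [1, 3, 11, 13]; color 2: [2, 8, 10, 14].

χ(G) = 2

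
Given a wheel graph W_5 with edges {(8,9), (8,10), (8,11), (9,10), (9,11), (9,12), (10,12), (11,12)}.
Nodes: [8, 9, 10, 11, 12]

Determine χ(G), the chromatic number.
χ(G) = 3

Clique number ω(G) = 3 (lower bound: χ ≥ ω).
The clique on [8, 9, 10] has size 3, forcing χ ≥ 3, and the coloring below uses 3 colors, so χ(G) = 3.
A valid 3-coloring: color 1: [9]; color 2: [8, 12]; color 3: [10, 11].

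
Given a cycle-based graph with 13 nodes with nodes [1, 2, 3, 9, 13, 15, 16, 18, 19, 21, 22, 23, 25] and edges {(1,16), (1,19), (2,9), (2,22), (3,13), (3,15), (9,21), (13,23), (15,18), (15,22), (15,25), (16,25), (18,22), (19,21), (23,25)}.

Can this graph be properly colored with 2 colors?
No, G is not 2-colorable

The clique on vertices [15, 18, 22] has size 3 > 2, so it alone needs 3 colors.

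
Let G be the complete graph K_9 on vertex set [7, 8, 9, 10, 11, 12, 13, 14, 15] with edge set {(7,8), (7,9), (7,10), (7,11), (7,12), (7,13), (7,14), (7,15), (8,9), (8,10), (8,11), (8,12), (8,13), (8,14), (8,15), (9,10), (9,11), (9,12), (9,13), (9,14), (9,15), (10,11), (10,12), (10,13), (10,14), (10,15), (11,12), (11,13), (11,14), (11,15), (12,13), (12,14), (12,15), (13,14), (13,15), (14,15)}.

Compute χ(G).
χ(G) = 9

Clique number ω(G) = 9 (lower bound: χ ≥ ω).
The clique on [7, 8, 9, 10, 11, 12, 13, 14, 15] has size 9, forcing χ ≥ 9, and the coloring below uses 9 colors, so χ(G) = 9.
A valid 9-coloring: color 1: [11]; color 2: [14]; color 3: [9]; color 4: [7]; color 5: [8]; color 6: [12]; color 7: [15]; color 8: [13]; color 9: [10].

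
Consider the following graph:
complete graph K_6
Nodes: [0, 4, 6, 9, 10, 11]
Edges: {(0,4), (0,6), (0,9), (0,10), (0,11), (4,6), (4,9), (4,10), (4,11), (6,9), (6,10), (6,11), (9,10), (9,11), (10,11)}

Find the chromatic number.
Clique number ω(G) = 6 (lower bound: χ ≥ ω).
The clique on [0, 4, 6, 9, 10, 11] has size 6, forcing χ ≥ 6, and the coloring below uses 6 colors, so χ(G) = 6.
A valid 6-coloring: color 1: [0]; color 2: [4]; color 3: [11]; color 4: [9]; color 5: [6]; color 6: [10].

χ(G) = 6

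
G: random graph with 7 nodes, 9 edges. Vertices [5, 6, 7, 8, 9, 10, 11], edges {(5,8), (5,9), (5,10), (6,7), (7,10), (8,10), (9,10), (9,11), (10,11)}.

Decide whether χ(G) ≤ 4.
Yes, G is 4-colorable

A valid 4-coloring: color 1: [6, 10]; color 2: [5, 7, 11]; color 3: [8, 9].
(χ(G) = 3 ≤ 4.)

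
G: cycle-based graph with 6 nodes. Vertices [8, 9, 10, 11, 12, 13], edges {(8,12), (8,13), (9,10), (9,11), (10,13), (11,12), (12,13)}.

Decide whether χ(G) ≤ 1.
The clique on vertices [8, 12, 13] has size 3 > 1, so it alone needs 3 colors.

No, G is not 1-colorable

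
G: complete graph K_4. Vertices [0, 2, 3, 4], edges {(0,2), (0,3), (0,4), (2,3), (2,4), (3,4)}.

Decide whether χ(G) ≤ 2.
The clique on vertices [0, 2, 3, 4] has size 4 > 2, so it alone needs 4 colors.

No, G is not 2-colorable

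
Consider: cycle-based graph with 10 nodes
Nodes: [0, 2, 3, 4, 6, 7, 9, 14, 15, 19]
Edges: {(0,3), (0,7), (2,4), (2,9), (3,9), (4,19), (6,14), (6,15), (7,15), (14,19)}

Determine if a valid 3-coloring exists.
A valid 3-coloring: color 1: [0, 4, 9, 14, 15]; color 2: [2, 3, 6, 7, 19].
(χ(G) = 2 ≤ 3.)

Yes, G is 3-colorable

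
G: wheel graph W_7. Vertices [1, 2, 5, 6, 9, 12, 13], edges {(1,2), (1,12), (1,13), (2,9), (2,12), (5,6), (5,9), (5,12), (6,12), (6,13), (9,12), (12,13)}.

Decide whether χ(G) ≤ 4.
A valid 4-coloring: color 1: [12]; color 2: [1, 6, 9]; color 3: [2, 5, 13].
(χ(G) = 3 ≤ 4.)

Yes, G is 4-colorable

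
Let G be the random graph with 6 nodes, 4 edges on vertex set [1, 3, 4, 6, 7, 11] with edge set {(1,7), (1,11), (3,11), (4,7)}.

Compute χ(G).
χ(G) = 2

Clique number ω(G) = 2 (lower bound: χ ≥ ω).
The graph is bipartite (no odd cycle), so 2 colors suffice: χ(G) = 2.
A valid 2-coloring: color 1: [6, 7, 11]; color 2: [1, 3, 4].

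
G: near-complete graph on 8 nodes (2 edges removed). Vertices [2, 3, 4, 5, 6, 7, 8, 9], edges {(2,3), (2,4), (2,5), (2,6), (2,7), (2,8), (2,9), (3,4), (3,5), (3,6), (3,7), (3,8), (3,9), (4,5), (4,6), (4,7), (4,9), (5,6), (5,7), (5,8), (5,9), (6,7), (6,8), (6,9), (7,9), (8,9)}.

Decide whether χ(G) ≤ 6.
The clique on vertices [2, 3, 4, 5, 6, 7, 9] has size 7 > 6, so it alone needs 7 colors.

No, G is not 6-colorable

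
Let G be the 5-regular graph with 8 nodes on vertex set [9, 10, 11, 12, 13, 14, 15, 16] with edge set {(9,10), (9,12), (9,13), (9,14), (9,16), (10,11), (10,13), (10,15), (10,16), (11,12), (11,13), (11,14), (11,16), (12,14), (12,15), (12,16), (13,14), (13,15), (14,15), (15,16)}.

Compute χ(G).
Clique number ω(G) = 3 (lower bound: χ ≥ ω).
Odd cycle [12, 14, 13, 10, 16] needs 3 colors (χ ≥ 3).
Vertex 9 is adjacent to every vertex of [10, 12, 13, 14, 16], which already need 3 colors among themselves, so 9 needs a new color (χ ≥ 4).
The coloring below uses 4 colors, so χ(G) = 4.
A valid 4-coloring: color 1: [10, 12]; color 2: [9, 11, 15]; color 3: [14, 16]; color 4: [13].

χ(G) = 4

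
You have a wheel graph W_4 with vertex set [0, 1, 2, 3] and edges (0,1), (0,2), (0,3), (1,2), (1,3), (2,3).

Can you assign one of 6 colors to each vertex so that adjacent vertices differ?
A valid 6-coloring: color 1: [0]; color 2: [2]; color 3: [3]; color 4: [1].
(χ(G) = 4 ≤ 6.)

Yes, G is 6-colorable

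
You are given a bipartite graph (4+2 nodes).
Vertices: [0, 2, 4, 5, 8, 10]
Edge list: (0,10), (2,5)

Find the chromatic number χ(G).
χ(G) = 2

Clique number ω(G) = 2 (lower bound: χ ≥ ω).
The graph is bipartite (no odd cycle), so 2 colors suffice: χ(G) = 2.
A valid 2-coloring: color 1: [2, 4, 8, 10]; color 2: [0, 5].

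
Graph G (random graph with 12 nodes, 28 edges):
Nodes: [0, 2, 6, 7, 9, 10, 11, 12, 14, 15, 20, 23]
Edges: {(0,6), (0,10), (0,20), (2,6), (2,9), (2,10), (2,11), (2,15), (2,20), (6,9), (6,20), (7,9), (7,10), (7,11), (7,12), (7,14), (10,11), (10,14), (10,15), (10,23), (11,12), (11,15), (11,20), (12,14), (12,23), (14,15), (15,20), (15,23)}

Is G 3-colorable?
No, G is not 3-colorable

The clique on vertices [2, 10, 11, 15] has size 4 > 3, so it alone needs 4 colors.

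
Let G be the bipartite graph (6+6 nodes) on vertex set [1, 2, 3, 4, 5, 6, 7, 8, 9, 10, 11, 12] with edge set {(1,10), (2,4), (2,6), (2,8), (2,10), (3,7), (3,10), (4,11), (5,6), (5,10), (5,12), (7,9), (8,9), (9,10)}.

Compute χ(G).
Clique number ω(G) = 2 (lower bound: χ ≥ ω).
The graph is bipartite (no odd cycle), so 2 colors suffice: χ(G) = 2.
A valid 2-coloring: color 1: [4, 6, 7, 8, 10, 12]; color 2: [1, 2, 3, 5, 9, 11].

χ(G) = 2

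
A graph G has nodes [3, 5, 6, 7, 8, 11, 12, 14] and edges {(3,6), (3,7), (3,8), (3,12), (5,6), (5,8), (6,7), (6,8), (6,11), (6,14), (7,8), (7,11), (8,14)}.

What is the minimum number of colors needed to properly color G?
Clique number ω(G) = 4 (lower bound: χ ≥ ω).
The clique on [3, 6, 7, 8] has size 4, forcing χ ≥ 4, and the coloring below uses 4 colors, so χ(G) = 4.
A valid 4-coloring: color 1: [6, 12]; color 2: [8, 11]; color 3: [3, 5, 14]; color 4: [7].

χ(G) = 4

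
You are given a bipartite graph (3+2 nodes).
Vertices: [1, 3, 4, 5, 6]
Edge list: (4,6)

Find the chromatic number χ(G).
χ(G) = 2

Clique number ω(G) = 2 (lower bound: χ ≥ ω).
The graph is bipartite (no odd cycle), so 2 colors suffice: χ(G) = 2.
A valid 2-coloring: color 1: [1, 3, 4, 5]; color 2: [6].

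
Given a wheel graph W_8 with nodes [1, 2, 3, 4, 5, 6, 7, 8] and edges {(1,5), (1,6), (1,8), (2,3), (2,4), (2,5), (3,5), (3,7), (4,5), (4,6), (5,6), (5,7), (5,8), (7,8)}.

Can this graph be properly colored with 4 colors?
A valid 4-coloring: color 1: [5]; color 2: [1, 3, 4]; color 3: [2, 6, 7]; color 4: [8].
(χ(G) = 4 ≤ 4.)

Yes, G is 4-colorable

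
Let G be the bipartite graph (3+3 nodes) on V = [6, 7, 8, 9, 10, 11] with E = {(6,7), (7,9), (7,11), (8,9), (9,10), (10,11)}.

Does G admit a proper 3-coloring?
Yes, G is 3-colorable

A valid 3-coloring: color 1: [6, 9, 11]; color 2: [7, 8, 10].
(χ(G) = 2 ≤ 3.)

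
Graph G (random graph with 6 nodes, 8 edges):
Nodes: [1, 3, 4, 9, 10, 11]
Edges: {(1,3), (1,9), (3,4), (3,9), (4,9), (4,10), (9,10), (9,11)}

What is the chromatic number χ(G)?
χ(G) = 3

Clique number ω(G) = 3 (lower bound: χ ≥ ω).
The clique on [4, 9, 10] has size 3, forcing χ ≥ 3, and the coloring below uses 3 colors, so χ(G) = 3.
A valid 3-coloring: color 1: [9]; color 2: [1, 4, 11]; color 3: [3, 10].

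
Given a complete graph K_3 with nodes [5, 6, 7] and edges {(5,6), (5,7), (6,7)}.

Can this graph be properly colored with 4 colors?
A valid 4-coloring: color 1: [5]; color 2: [6]; color 3: [7].
(χ(G) = 3 ≤ 4.)

Yes, G is 4-colorable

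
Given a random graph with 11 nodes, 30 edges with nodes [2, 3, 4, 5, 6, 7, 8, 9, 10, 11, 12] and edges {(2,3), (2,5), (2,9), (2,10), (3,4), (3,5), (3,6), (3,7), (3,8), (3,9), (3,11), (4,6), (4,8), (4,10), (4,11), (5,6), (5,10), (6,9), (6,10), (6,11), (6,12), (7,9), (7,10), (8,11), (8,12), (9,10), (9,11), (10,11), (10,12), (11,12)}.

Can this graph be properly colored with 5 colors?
Yes, G is 5-colorable

A valid 5-coloring: color 1: [3, 10]; color 2: [5, 7, 11]; color 3: [2, 6, 8]; color 4: [4, 9, 12].
(χ(G) = 4 ≤ 5.)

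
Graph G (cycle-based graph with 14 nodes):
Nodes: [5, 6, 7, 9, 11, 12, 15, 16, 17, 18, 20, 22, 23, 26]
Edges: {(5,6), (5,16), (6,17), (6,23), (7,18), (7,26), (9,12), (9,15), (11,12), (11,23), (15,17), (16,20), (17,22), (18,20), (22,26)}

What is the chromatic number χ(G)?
Clique number ω(G) = 2 (lower bound: χ ≥ ω).
Odd cycle [23, 11, 12, 9, 15, 17, 6] needs 3 colors (χ ≥ 3).
The coloring below uses 3 colors, so χ(G) = 3.
A valid 3-coloring: color 1: [6, 7, 9, 11, 16, 22]; color 2: [5, 12, 17, 18, 23, 26]; color 3: [15, 20].

χ(G) = 3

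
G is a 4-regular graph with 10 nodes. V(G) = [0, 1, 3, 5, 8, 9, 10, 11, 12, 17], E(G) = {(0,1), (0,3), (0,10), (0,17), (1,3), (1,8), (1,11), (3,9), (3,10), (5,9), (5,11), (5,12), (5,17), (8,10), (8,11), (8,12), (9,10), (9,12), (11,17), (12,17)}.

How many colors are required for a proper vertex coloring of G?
Clique number ω(G) = 3 (lower bound: χ ≥ ω).
Suppose a proper 3-coloring c exists. The clique [0, 1, 3] takes 3 distinct colors; by symmetry let c(0) = 1, c(1) = 2, c(3) = 3.
- Vertex 10: neighbors [0, 3] already have colors [1, 3] ⇒ c(10) = 2.
- Vertex 9: neighbors [10, 3] already have colors [2, 3] ⇒ c(9) = 1.
- Vertex 5: neighbors [9] already have colors [1]; try each remaining color.
- Case c(5) = 2:
  - Vertex 12: neighbors [9, 5] already have colors [1, 2] ⇒ c(12) = 3.
  - Vertex 17: neighbors [0, 5, 12] already have colors [1, 2, 3] — all 3 colors blocked. Contradiction.
- Case c(5) = 3:
  - Vertex 11: neighbors [1, 5] already have colors [2, 3] ⇒ c(11) = 1.
  - Vertex 12: neighbors [9, 5] already have colors [1, 3] ⇒ c(12) = 2.
  - Vertex 17: neighbors [0, 12, 5] already have colors [1, 2, 3] — all 3 colors blocked. Contradiction.
Every case ends in a contradiction, so G has no proper 3-coloring (χ ≥ 4).
The coloring below uses 4 colors, so χ(G) = 4.
A valid 4-coloring: color 1: [0, 8, 9]; color 2: [3, 5]; color 3: [1, 10, 17]; color 4: [11, 12].

χ(G) = 4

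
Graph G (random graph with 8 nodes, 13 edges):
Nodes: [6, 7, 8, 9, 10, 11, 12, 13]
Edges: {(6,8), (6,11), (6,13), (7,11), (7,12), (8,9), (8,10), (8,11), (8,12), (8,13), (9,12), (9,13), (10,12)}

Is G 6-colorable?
Yes, G is 6-colorable

A valid 6-coloring: color 1: [7, 8]; color 2: [11, 12, 13]; color 3: [6, 9, 10].
(χ(G) = 3 ≤ 6.)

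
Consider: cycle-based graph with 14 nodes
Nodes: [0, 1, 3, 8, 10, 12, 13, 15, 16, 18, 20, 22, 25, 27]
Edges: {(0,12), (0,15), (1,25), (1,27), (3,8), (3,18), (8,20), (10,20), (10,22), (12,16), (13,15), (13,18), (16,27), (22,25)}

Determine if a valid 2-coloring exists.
Yes, G is 2-colorable

A valid 2-coloring: color 1: [8, 10, 12, 15, 18, 25, 27]; color 2: [0, 1, 3, 13, 16, 20, 22].
(χ(G) = 2 ≤ 2.)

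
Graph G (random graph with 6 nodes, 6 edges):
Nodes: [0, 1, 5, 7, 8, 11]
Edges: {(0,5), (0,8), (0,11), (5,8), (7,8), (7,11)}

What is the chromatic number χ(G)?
χ(G) = 3

Clique number ω(G) = 3 (lower bound: χ ≥ ω).
The clique on [0, 5, 8] has size 3, forcing χ ≥ 3, and the coloring below uses 3 colors, so χ(G) = 3.
A valid 3-coloring: color 1: [1, 8, 11]; color 2: [0, 7]; color 3: [5].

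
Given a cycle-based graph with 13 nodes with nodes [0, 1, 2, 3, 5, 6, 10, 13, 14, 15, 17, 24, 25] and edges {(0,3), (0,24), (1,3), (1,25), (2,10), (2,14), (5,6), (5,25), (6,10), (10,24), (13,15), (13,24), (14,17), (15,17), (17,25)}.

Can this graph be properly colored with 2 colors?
No, G is not 2-colorable

Odd cycle [2, 14, 17, 15, 13, 24, 10] needs 3 colors (χ ≥ 3).
Hence χ(G) ≥ 3 > 2, so no proper 2-coloring exists.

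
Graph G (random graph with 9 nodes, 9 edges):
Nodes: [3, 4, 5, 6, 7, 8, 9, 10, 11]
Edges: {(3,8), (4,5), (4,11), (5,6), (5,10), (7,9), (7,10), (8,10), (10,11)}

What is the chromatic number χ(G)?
Clique number ω(G) = 2 (lower bound: χ ≥ ω).
The graph is bipartite (no odd cycle), so 2 colors suffice: χ(G) = 2.
A valid 2-coloring: color 1: [3, 4, 6, 9, 10]; color 2: [5, 7, 8, 11].

χ(G) = 2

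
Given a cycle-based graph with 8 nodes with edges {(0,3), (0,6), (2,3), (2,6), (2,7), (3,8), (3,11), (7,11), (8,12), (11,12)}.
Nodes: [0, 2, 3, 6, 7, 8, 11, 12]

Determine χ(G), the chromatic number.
Clique number ω(G) = 2 (lower bound: χ ≥ ω).
The graph is bipartite (no odd cycle), so 2 colors suffice: χ(G) = 2.
A valid 2-coloring: color 1: [3, 6, 7, 12]; color 2: [0, 2, 8, 11].

χ(G) = 2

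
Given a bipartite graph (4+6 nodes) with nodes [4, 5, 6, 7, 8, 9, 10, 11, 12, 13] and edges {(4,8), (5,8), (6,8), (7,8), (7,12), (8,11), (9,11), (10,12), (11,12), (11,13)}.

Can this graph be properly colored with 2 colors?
A valid 2-coloring: color 1: [8, 9, 12, 13]; color 2: [4, 5, 6, 7, 10, 11].
(χ(G) = 2 ≤ 2.)

Yes, G is 2-colorable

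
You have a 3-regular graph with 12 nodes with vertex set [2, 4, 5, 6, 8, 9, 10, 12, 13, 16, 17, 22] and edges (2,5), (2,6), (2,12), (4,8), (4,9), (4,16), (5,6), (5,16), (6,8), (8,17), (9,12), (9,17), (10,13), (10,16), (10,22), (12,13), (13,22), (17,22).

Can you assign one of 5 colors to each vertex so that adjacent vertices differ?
Yes, G is 5-colorable

A valid 5-coloring: color 1: [6, 12, 16, 22]; color 2: [2, 4, 10, 17]; color 3: [5, 8, 9, 13].
(χ(G) = 3 ≤ 5.)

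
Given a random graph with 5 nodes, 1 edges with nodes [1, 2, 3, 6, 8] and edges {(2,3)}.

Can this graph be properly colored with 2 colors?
Yes, G is 2-colorable

A valid 2-coloring: color 1: [1, 2, 6, 8]; color 2: [3].
(χ(G) = 2 ≤ 2.)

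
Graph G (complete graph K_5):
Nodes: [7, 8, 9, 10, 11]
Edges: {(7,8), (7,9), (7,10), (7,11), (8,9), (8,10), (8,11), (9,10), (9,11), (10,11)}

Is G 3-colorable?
No, G is not 3-colorable

The clique on vertices [7, 8, 9, 10, 11] has size 5 > 3, so it alone needs 5 colors.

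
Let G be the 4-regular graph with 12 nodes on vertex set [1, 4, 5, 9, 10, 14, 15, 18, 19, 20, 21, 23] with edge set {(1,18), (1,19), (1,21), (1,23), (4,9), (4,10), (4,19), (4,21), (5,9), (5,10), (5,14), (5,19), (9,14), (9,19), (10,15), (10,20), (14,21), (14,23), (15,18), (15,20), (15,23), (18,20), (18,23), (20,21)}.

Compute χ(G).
Clique number ω(G) = 3 (lower bound: χ ≥ ω).
Suppose a proper 3-coloring c exists. The clique [1, 18, 23] takes 3 distinct colors; by symmetry let c(1) = 1, c(18) = 2, c(23) = 3.
- Vertex 15: neighbors [18, 23] already have colors [2, 3] ⇒ c(15) = 1.
- Vertex 20: neighbors [15, 18] already have colors [1, 2] ⇒ c(20) = 3.
- Vertex 10: neighbors [15, 20] already have colors [1, 3] ⇒ c(10) = 2.
- Vertex 21: neighbors [1, 20] already have colors [1, 3] ⇒ c(21) = 2.
- Vertex 14: neighbors [21, 23] already have colors [2, 3] ⇒ c(14) = 1.
- Vertex 5: neighbors [14, 10] already have colors [1, 2] ⇒ c(5) = 3.
- Vertex 9: neighbors [14, 5] already have colors [1, 3] ⇒ c(9) = 2.
- Vertex 19: neighbors [1, 9, 5] already have colors [1, 2, 3] — all 3 colors blocked. Contradiction.
The forced assignments end in a contradiction, so G has no proper 3-coloring (χ ≥ 4).
The coloring below uses 4 colors, so χ(G) = 4.
A valid 4-coloring: color 1: [4, 5, 20, 23]; color 2: [9, 10, 18, 21]; color 3: [1, 14, 15]; color 4: [19].

χ(G) = 4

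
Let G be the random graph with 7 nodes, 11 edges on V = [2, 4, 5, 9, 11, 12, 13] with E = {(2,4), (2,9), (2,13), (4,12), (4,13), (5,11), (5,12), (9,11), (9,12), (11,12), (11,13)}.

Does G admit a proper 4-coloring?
A valid 4-coloring: color 1: [2, 11]; color 2: [12, 13]; color 3: [4, 5, 9].
(χ(G) = 3 ≤ 4.)

Yes, G is 4-colorable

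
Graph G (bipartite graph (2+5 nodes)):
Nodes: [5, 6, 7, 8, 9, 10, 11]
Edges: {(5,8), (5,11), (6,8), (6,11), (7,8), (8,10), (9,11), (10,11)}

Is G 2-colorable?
Yes, G is 2-colorable

A valid 2-coloring: color 1: [8, 11]; color 2: [5, 6, 7, 9, 10].
(χ(G) = 2 ≤ 2.)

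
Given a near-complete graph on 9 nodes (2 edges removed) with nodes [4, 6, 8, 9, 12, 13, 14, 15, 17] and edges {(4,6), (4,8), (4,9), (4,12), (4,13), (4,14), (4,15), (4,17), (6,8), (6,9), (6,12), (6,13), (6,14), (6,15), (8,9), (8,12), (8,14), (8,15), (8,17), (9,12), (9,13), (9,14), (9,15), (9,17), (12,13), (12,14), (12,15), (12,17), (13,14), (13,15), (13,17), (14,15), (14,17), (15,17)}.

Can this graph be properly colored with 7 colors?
A valid 7-coloring: color 1: [12]; color 2: [9]; color 3: [4]; color 4: [14]; color 5: [15]; color 6: [8, 13]; color 7: [6, 17].
(χ(G) = 7 ≤ 7.)

Yes, G is 7-colorable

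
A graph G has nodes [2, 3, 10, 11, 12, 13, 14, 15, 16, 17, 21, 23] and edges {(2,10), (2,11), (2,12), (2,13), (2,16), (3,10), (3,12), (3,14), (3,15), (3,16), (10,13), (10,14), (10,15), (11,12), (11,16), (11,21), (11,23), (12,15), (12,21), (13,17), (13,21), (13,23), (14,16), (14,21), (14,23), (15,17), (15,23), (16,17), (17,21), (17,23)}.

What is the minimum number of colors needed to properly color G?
Clique number ω(G) = 3 (lower bound: χ ≥ ω).
Suppose a proper 3-coloring c exists. The clique [2, 10, 13] takes 3 distinct colors; by symmetry let c(2) = 1, c(10) = 2, c(13) = 3.
- Vertex 3: neighbors [10] already have colors [2]; try each remaining color.
- Case c(3) = 1:
  - Vertex 14: neighbors [3, 10] already have colors [1, 2] ⇒ c(14) = 3.
  - Vertex 15: neighbors [3, 10] already have colors [1, 2] ⇒ c(15) = 3.
  - Vertex 12: neighbors [2, 15] already have colors [1, 3] ⇒ c(12) = 2.
  - Vertex 11: neighbors [2, 12] already have colors [1, 2] ⇒ c(11) = 3.
  - Vertex 16: neighbors [2, 11] already have colors [1, 3] ⇒ c(16) = 2.
  - Vertex 17: neighbors [16, 13] already have colors [2, 3] ⇒ c(17) = 1.
  - Vertex 21: neighbors [17, 12, 11] already have colors [1, 2, 3] — all 3 colors blocked. Contradiction.
- Case c(3) = 3:
  - Vertex 12: neighbors [2, 3] already have colors [1, 3] ⇒ c(12) = 2.
  - Vertex 11: neighbors [2, 12] already have colors [1, 2] ⇒ c(11) = 3.
  - Vertex 14: neighbors [10, 3] already have colors [2, 3] ⇒ c(14) = 1.
  - Vertex 21: neighbors [14, 12, 11] already have colors [1, 2, 3] — all 3 colors blocked. Contradiction.
Every case ends in a contradiction, so G has no proper 3-coloring (χ ≥ 4).
The coloring below uses 4 colors, so χ(G) = 4.
A valid 4-coloring: color 1: [10, 12, 17]; color 2: [2, 3, 21, 23]; color 3: [13, 15, 16]; color 4: [11, 14].

χ(G) = 4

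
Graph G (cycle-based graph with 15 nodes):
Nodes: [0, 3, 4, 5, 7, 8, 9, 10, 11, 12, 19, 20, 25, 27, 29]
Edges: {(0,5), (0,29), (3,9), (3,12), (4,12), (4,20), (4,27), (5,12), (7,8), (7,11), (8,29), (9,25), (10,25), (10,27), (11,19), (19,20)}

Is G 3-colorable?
Yes, G is 3-colorable

A valid 3-coloring: color 1: [4, 5, 7, 9, 10, 19, 29]; color 2: [0, 8, 11, 12, 20, 25, 27]; color 3: [3].
(χ(G) = 3 ≤ 3.)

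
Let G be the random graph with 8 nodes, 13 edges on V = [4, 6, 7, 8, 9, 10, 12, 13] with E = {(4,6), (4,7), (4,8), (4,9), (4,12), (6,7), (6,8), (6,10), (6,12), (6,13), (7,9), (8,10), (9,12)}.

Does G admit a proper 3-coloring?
Yes, G is 3-colorable

A valid 3-coloring: color 1: [6, 9]; color 2: [4, 10, 13]; color 3: [7, 8, 12].
(χ(G) = 3 ≤ 3.)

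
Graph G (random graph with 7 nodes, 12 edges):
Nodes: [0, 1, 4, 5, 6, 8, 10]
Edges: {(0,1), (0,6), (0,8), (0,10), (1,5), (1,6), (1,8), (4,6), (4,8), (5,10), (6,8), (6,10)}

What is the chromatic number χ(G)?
Clique number ω(G) = 4 (lower bound: χ ≥ ω).
The clique on [0, 1, 6, 8] has size 4, forcing χ ≥ 4, and the coloring below uses 4 colors, so χ(G) = 4.
A valid 4-coloring: color 1: [5, 6]; color 2: [8, 10]; color 3: [1, 4]; color 4: [0].

χ(G) = 4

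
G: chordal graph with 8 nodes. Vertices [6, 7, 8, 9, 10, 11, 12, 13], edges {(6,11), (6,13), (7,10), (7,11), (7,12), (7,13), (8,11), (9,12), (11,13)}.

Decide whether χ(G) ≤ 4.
Yes, G is 4-colorable

A valid 4-coloring: color 1: [10, 11, 12]; color 2: [6, 7, 8, 9]; color 3: [13].
(χ(G) = 3 ≤ 4.)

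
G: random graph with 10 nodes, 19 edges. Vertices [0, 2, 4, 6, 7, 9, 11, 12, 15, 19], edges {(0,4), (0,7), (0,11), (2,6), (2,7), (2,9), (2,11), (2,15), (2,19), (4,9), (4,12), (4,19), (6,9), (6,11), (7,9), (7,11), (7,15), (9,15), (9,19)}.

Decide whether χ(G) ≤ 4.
A valid 4-coloring: color 1: [9, 11, 12]; color 2: [2, 4]; color 3: [6, 7, 19]; color 4: [0, 15].
(χ(G) = 4 ≤ 4.)

Yes, G is 4-colorable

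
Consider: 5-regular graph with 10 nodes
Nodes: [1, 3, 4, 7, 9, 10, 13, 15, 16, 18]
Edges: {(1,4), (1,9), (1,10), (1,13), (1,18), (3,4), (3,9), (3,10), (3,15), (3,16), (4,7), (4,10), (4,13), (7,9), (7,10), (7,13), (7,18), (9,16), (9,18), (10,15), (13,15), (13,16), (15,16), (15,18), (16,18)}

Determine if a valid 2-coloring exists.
No, G is not 2-colorable

The clique on vertices [1, 9, 18] has size 3 > 2, so it alone needs 3 colors.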